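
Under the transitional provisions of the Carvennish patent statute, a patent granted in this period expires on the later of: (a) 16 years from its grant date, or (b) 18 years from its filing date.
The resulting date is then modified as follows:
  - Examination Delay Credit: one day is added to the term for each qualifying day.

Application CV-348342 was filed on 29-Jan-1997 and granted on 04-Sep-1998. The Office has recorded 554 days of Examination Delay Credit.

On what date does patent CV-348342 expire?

August 5, 2016

(a) grant + 16 years → 4 September 2014.
(b) filing + 18 years → 29 January 2015.
Later of the two: 29 January 2015.
Examination Delay Credit: +554 days → 5 August 2016.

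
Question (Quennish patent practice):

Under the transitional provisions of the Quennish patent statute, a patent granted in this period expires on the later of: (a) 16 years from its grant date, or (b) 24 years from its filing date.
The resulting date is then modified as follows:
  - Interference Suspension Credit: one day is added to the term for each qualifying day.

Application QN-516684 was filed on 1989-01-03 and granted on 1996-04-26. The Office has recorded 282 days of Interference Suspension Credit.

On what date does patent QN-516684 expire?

(a) grant + 16 years → 26 April 2012.
(b) filing + 24 years → 3 January 2013.
Later of the two: 3 January 2013.
Interference Suspension Credit: +282 days → 12 October 2013.

2013-10-12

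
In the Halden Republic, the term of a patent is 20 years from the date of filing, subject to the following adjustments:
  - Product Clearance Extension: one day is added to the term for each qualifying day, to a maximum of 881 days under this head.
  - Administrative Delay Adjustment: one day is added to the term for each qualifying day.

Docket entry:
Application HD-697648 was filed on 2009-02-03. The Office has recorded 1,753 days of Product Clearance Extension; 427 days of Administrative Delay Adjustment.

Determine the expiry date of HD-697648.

Base term: filing date + 20 years → 3 February 2029.
Product Clearance Extension: 1753 days claimed exceeds the 881-day cap, so +881 days → 4 July 2031.
Administrative Delay Adjustment: +427 days → 3 September 2032.

September 3, 2032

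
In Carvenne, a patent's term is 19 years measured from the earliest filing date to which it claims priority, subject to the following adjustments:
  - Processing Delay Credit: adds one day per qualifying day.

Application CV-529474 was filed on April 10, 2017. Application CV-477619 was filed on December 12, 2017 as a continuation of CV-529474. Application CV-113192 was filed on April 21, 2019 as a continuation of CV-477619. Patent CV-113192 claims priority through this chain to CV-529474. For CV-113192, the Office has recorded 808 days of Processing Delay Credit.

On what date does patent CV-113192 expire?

Earliest priority filing: 10 April 2017.
Base term: 10 April 2017 + 19 years → 10 April 2036.
Processing Delay Credit: +808 days → 27 June 2038.

June 27, 2038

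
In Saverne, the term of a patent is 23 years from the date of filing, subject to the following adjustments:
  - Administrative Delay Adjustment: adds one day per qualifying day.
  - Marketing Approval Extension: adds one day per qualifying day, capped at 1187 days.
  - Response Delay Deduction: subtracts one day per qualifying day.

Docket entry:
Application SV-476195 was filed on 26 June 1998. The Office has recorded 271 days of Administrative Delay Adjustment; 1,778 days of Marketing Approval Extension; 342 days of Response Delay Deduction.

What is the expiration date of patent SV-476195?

July 16, 2024

Base term: filing date + 23 years → 26 June 2021.
Administrative Delay Adjustment: +271 days → 24 March 2022.
Marketing Approval Extension: 1778 days claimed exceeds the 1187-day cap, so +1187 days → 23 June 2025.
Response Delay Deduction: −342 days → 16 July 2024.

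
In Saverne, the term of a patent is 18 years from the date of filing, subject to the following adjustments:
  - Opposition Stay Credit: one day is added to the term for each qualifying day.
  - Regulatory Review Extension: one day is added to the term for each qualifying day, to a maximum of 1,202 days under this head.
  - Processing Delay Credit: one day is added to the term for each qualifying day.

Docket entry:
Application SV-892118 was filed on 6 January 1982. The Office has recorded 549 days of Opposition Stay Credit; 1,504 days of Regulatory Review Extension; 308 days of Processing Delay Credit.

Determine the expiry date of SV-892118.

2005-08-26

Base term: filing date + 18 years → 6 January 2000.
Opposition Stay Credit: +549 days → 8 July 2001.
Regulatory Review Extension: 1504 days claimed exceeds the 1202-day cap, so +1202 days → 22 October 2004.
Processing Delay Credit: +308 days → 26 August 2005.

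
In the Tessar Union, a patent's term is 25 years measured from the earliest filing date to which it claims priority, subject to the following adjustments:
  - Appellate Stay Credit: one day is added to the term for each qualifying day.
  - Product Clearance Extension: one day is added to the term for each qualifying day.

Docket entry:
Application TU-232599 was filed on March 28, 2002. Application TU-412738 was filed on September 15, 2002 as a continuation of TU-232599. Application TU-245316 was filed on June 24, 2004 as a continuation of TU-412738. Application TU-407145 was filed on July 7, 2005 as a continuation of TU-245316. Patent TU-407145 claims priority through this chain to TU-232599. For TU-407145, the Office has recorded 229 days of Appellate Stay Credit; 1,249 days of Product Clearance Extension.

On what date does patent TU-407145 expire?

Earliest priority filing: 28 March 2002.
Base term: 28 March 2002 + 25 years → 28 March 2027.
Appellate Stay Credit: +229 days → 12 November 2027.
Product Clearance Extension: +1249 days → 14 April 2031.

April 14, 2031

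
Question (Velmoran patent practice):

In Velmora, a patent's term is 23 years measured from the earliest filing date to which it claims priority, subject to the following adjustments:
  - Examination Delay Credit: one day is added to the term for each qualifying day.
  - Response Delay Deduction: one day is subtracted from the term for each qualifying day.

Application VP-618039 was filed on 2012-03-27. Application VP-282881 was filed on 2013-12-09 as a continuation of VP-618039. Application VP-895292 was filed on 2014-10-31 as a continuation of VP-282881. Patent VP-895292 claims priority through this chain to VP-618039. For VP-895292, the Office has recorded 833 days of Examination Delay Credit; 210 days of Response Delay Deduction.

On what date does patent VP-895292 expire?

Earliest priority filing: 27 March 2012.
Base term: 27 March 2012 + 23 years → 27 March 2035.
Examination Delay Credit: +833 days → 7 July 2037.
Response Delay Deduction: −210 days → 9 December 2036.

2036-12-09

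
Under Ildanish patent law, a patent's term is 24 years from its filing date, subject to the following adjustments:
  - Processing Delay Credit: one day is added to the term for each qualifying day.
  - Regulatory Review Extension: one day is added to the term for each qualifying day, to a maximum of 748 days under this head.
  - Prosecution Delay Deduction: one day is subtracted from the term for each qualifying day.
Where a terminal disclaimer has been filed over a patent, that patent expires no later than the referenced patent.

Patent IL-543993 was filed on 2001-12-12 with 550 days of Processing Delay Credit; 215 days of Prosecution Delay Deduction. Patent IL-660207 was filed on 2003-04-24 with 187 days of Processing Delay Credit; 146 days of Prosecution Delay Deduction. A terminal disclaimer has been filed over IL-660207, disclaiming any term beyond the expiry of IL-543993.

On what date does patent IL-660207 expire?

2026-11-12

Natural term of IL-660207:
  Base: filing + 24 years → 24 April 2027.
  Processing Delay Credit: +187 days → 28 October 2027.
  Prosecution Delay Deduction: −146 days → 4 June 2027.
Expiry of referenced patent IL-543993:
  Base: filing + 24 years → 12 December 2025.
  Processing Delay Credit: +550 days → 15 June 2027.
  Prosecution Delay Deduction: −215 days → 12 November 2026.
Terminal disclaimer: IL-660207 expires on the earlier of 4 June 2027 and 12 November 2026.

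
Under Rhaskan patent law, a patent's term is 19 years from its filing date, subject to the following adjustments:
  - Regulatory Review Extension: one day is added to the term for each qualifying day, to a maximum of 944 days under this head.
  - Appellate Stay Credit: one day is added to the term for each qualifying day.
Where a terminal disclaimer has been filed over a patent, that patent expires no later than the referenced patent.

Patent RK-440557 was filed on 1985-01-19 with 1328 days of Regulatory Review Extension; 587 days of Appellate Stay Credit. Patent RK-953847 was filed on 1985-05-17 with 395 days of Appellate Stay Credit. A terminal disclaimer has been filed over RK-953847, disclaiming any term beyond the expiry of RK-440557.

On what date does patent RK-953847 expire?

Natural term of RK-953847:
  Base: filing + 19 years → 17 May 2004.
  Appellate Stay Credit: +395 days → 16 June 2005.
Expiry of referenced patent RK-440557:
  Base: filing + 19 years → 19 January 2004.
  Regulatory Review Extension: 1328 days claimed exceeds the 944-day cap, so +944 days → 20 August 2006.
  Appellate Stay Credit: +587 days → 29 March 2008.
Terminal disclaimer: RK-953847 expires on the earlier of 16 June 2005 and 29 March 2008.

2005-06-16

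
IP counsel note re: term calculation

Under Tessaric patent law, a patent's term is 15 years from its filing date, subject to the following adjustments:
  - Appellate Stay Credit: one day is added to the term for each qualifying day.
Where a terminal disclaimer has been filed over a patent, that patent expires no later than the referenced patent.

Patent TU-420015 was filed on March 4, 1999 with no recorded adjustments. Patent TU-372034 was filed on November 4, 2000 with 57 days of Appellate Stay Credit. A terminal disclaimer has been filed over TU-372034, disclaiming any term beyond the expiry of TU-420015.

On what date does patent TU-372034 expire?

Natural term of TU-372034:
  Base: filing + 15 years → 4 November 2015.
  Appellate Stay Credit: +57 days → 31 December 2015.
Expiry of referenced patent TU-420015:
  Base: filing + 15 years → 4 March 2014.
Terminal disclaimer: TU-372034 expires on the earlier of 31 December 2015 and 4 March 2014.

March 4, 2014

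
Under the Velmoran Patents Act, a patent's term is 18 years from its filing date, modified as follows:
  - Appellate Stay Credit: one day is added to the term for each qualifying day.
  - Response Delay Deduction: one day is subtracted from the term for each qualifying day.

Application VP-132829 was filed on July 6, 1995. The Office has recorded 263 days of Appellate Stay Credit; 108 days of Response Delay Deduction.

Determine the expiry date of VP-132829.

Base term: filing date + 18 years → 6 July 2013.
Appellate Stay Credit: +263 days → 26 March 2014.
Response Delay Deduction: −108 days → 8 December 2013.

2013-12-08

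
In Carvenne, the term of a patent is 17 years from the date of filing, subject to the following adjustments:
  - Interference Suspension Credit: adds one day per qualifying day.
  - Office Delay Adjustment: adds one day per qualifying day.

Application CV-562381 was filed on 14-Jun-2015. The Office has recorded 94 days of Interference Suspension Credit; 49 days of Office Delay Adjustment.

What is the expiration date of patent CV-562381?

Base term: filing date + 17 years → 14 June 2032.
Interference Suspension Credit: +94 days → 16 September 2032.
Office Delay Adjustment: +49 days → 4 November 2032.

November 4, 2032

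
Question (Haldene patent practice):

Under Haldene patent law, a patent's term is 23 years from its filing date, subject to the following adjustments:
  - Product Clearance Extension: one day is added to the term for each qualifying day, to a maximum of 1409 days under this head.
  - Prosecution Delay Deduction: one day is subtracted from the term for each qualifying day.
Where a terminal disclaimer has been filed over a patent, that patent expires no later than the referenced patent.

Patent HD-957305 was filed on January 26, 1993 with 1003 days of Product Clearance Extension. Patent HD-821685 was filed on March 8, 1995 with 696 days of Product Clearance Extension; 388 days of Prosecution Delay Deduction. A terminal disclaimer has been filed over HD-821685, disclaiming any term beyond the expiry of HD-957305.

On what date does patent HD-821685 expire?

October 25, 2018

Natural term of HD-821685:
  Base: filing + 23 years → 8 March 2018.
  Product Clearance Extension: 696 days (within the 1409-day cap) → +696 days → 2 February 2020.
  Prosecution Delay Deduction: −388 days → 10 January 2019.
Expiry of referenced patent HD-957305:
  Base: filing + 23 years → 26 January 2016.
  Product Clearance Extension: 1003 days (within the 1409-day cap) → +1003 days → 25 October 2018.
Terminal disclaimer: HD-821685 expires on the earlier of 10 January 2019 and 25 October 2018.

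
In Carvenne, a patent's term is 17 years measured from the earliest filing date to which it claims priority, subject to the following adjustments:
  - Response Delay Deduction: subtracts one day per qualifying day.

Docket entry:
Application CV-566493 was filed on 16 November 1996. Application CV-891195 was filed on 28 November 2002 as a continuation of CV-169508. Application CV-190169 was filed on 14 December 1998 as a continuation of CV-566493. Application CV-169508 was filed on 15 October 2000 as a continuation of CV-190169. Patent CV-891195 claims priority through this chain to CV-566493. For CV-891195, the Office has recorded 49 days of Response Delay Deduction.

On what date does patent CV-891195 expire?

Earliest priority filing: 16 November 1996.
Base term: 16 November 1996 + 17 years → 16 November 2013.
Response Delay Deduction: −49 days → 28 September 2013.

2013-09-28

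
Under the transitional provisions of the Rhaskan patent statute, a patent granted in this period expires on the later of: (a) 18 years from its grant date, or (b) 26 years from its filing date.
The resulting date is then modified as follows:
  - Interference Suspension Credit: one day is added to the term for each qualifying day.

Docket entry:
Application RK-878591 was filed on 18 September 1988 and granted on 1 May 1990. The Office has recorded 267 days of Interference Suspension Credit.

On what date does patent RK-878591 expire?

(a) grant + 18 years → 1 May 2008.
(b) filing + 26 years → 18 September 2014.
Later of the two: 18 September 2014.
Interference Suspension Credit: +267 days → 12 June 2015.

June 12, 2015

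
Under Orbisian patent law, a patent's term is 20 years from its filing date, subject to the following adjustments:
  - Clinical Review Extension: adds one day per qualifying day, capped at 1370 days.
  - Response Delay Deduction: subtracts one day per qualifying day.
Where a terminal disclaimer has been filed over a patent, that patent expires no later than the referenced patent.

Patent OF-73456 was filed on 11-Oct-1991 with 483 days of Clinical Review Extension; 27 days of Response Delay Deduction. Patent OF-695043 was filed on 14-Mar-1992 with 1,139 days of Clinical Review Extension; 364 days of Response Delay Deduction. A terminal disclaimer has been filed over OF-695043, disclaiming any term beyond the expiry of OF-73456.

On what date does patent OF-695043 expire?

Natural term of OF-695043:
  Base: filing + 20 years → 14 March 2012.
  Clinical Review Extension: 1139 days (within the 1370-day cap) → +1139 days → 27 April 2015.
  Response Delay Deduction: −364 days → 28 April 2014.
Expiry of referenced patent OF-73456:
  Base: filing + 20 years → 11 October 2011.
  Clinical Review Extension: 483 days (within the 1370-day cap) → +483 days → 5 February 2013.
  Response Delay Deduction: −27 days → 9 January 2013.
Terminal disclaimer: OF-695043 expires on the earlier of 28 April 2014 and 9 January 2013.

2013-01-09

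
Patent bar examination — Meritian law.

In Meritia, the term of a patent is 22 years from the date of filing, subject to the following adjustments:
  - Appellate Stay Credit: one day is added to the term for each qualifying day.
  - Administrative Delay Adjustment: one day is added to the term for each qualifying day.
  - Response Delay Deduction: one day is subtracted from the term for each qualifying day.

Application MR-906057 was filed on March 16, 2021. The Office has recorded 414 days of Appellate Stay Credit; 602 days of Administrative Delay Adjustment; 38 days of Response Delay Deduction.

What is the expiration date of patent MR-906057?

Base term: filing date + 22 years → 16 March 2043.
Appellate Stay Credit: +414 days → 3 May 2044.
Administrative Delay Adjustment: +602 days → 26 December 2045.
Response Delay Deduction: −38 days → 18 November 2045.

November 18, 2045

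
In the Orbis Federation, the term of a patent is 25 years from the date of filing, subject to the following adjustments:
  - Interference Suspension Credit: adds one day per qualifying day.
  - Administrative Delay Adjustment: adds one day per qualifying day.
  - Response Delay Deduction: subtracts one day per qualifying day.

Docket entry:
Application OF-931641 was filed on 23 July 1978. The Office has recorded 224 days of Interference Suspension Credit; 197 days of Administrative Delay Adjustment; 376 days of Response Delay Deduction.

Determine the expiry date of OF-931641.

Base term: filing date + 25 years → 23 July 2003.
Interference Suspension Credit: +224 days → 3 March 2004.
Administrative Delay Adjustment: +197 days → 16 September 2004.
Response Delay Deduction: −376 days → 6 September 2003.

September 6, 2003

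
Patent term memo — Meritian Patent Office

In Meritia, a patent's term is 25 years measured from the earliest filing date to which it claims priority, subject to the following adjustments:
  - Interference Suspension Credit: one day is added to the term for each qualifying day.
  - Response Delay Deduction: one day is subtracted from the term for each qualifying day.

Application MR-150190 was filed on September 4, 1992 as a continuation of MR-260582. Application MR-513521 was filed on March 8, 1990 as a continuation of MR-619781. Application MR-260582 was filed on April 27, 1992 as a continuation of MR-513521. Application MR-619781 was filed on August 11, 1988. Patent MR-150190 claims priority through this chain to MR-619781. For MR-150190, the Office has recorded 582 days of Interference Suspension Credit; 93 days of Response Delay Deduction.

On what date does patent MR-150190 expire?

2014-12-13

Earliest priority filing: 11 August 1988.
Base term: 11 August 1988 + 25 years → 11 August 2013.
Interference Suspension Credit: +582 days → 16 March 2015.
Response Delay Deduction: −93 days → 13 December 2014.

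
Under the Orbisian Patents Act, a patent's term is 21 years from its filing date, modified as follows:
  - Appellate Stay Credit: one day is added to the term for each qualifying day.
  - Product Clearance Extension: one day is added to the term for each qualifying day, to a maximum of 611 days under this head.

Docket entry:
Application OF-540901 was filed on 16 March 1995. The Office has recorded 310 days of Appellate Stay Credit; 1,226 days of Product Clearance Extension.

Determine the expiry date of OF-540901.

Base term: filing date + 21 years → 16 March 2016.
Appellate Stay Credit: +310 days → 20 January 2017.
Product Clearance Extension: 1226 days claimed exceeds the 611-day cap, so +611 days → 23 September 2018.

September 23, 2018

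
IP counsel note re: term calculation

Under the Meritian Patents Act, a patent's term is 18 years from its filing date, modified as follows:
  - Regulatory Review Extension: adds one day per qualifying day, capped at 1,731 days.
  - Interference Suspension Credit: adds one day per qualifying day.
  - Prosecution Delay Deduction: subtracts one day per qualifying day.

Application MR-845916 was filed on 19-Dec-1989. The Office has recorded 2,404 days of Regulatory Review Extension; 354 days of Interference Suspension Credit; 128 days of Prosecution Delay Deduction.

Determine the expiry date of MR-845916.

2013-04-28

Base term: filing date + 18 years → 19 December 2007.
Regulatory Review Extension: 2404 days claimed exceeds the 1731-day cap, so +1731 days → 14 September 2012.
Interference Suspension Credit: +354 days → 3 September 2013.
Prosecution Delay Deduction: −128 days → 28 April 2013.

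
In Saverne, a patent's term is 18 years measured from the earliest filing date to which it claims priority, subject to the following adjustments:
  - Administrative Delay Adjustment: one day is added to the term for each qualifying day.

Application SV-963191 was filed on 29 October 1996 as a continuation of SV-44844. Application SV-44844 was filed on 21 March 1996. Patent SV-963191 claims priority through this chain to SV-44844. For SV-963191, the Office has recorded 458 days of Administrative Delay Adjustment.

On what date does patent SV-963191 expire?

June 22, 2015

Earliest priority filing: 21 March 1996.
Base term: 21 March 1996 + 18 years → 21 March 2014.
Administrative Delay Adjustment: +458 days → 22 June 2015.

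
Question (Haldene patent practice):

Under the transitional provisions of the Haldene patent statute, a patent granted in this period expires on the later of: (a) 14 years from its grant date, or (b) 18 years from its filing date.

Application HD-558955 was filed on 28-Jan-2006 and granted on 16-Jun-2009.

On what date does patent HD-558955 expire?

(a) grant + 14 years → 16 June 2023.
(b) filing + 18 years → 28 January 2024.
Later of the two: 28 January 2024.

2024-01-28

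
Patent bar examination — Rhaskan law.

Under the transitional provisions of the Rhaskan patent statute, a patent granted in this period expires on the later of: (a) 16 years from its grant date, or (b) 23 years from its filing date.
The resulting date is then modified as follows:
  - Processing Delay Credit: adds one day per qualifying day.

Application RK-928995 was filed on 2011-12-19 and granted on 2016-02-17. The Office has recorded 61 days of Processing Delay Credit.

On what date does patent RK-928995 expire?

2035-02-18

(a) grant + 16 years → 17 February 2032.
(b) filing + 23 years → 19 December 2034.
Later of the two: 19 December 2034.
Processing Delay Credit: +61 days → 18 February 2035.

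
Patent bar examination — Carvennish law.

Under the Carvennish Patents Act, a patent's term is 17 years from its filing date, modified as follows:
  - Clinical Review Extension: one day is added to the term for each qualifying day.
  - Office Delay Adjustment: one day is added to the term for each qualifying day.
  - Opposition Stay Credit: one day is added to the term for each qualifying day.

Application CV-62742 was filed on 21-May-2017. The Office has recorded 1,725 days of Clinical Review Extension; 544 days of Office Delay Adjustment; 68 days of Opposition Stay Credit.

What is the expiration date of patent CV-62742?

October 13, 2040

Base term: filing date + 17 years → 21 May 2034.
Clinical Review Extension: +1725 days → 9 February 2039.
Office Delay Adjustment: +544 days → 6 August 2040.
Opposition Stay Credit: +68 days → 13 October 2040.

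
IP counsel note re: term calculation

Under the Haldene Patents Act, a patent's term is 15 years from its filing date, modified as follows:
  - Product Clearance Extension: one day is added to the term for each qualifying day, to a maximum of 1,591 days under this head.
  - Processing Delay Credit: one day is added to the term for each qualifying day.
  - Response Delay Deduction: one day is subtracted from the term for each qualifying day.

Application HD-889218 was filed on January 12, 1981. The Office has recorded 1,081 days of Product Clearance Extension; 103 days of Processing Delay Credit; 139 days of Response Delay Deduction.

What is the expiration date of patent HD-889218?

November 22, 1998

Base term: filing date + 15 years → 12 January 1996.
Product Clearance Extension: 1081 days (within the 1591-day cap) → +1081 days → 28 December 1998.
Processing Delay Credit: +103 days → 10 April 1999.
Response Delay Deduction: −139 days → 22 November 1998.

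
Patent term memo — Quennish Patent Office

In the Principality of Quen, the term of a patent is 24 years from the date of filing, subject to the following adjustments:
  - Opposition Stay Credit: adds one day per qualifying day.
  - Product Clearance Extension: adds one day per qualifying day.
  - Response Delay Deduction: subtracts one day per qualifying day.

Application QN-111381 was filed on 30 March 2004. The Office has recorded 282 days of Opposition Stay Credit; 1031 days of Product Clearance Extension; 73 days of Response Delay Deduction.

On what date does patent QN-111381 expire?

Base term: filing date + 24 years → 30 March 2028.
Opposition Stay Credit: +282 days → 6 January 2029.
Product Clearance Extension: +1031 days → 3 November 2031.
Response Delay Deduction: −73 days → 22 August 2031.

2031-08-22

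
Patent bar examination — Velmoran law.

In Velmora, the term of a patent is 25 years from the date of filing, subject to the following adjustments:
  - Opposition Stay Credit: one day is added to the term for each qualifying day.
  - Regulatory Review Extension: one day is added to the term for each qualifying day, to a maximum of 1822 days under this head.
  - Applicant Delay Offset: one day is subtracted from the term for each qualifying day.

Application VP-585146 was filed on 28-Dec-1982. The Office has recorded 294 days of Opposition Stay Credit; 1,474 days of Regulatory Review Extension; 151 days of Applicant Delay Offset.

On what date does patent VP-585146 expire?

Base term: filing date + 25 years → 28 December 2007.
Opposition Stay Credit: +294 days → 17 October 2008.
Regulatory Review Extension: 1474 days (within the 1822-day cap) → +1474 days → 30 October 2012.
Applicant Delay Offset: −151 days → 1 June 2012.

2012-06-01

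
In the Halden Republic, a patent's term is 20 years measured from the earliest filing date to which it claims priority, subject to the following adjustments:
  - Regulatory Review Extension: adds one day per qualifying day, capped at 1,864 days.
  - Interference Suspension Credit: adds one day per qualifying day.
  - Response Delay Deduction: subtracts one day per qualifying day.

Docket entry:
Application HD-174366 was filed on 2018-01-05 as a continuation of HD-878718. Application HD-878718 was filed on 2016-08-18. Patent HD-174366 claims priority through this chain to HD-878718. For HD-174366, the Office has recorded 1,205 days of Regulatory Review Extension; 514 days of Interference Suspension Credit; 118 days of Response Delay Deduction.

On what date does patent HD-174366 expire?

January 5, 2041

Earliest priority filing: 18 August 2016.
Base term: 18 August 2016 + 20 years → 18 August 2036.
Regulatory Review Extension: 1205 days (within the 1864-day cap) → +1205 days → 6 December 2039.
Interference Suspension Credit: +514 days → 3 May 2041.
Response Delay Deduction: −118 days → 5 January 2041.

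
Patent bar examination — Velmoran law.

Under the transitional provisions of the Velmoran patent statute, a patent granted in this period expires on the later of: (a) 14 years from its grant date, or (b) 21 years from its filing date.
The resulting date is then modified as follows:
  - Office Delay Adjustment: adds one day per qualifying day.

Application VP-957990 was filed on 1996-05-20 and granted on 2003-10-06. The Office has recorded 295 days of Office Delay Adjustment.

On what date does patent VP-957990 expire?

July 28, 2018

(a) grant + 14 years → 6 October 2017.
(b) filing + 21 years → 20 May 2017.
Later of the two: 6 October 2017.
Office Delay Adjustment: +295 days → 28 July 2018.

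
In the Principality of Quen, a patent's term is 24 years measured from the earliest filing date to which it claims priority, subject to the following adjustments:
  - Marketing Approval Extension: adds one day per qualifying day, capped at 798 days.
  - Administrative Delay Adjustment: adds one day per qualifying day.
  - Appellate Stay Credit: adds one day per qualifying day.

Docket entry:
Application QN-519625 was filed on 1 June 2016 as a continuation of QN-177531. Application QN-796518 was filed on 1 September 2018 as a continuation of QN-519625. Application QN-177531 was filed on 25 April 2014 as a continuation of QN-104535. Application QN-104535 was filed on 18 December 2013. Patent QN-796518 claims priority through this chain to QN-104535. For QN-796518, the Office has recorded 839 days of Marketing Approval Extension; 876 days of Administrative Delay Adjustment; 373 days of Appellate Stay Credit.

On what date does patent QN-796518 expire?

Earliest priority filing: 18 December 2013.
Base term: 18 December 2013 + 24 years → 18 December 2037.
Marketing Approval Extension: 839 days claimed exceeds the 798-day cap, so +798 days → 24 February 2040.
Administrative Delay Adjustment: +876 days → 19 July 2042.
Appellate Stay Credit: +373 days → 27 July 2043.

July 27, 2043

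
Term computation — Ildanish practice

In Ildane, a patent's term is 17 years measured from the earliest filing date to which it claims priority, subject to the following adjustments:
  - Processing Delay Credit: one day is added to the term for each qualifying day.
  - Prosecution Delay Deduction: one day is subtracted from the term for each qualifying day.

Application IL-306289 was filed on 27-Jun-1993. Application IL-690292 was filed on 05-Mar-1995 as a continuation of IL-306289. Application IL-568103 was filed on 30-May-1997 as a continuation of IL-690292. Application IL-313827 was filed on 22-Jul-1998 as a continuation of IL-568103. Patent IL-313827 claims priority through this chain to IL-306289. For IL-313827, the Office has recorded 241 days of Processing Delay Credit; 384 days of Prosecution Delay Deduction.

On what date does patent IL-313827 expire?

Earliest priority filing: 27 June 1993.
Base term: 27 June 1993 + 17 years → 27 June 2010.
Processing Delay Credit: +241 days → 23 February 2011.
Prosecution Delay Deduction: −384 days → 4 February 2010.

February 4, 2010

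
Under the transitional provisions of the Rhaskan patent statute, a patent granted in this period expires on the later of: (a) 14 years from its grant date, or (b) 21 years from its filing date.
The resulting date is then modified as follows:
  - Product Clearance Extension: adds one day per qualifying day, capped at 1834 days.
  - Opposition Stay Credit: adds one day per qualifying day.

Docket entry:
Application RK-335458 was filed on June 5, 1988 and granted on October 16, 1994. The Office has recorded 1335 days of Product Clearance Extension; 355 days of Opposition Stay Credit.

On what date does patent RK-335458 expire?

(a) grant + 14 years → 16 October 2008.
(b) filing + 21 years → 5 June 2009.
Later of the two: 5 June 2009.
Product Clearance Extension: 1335 days (within the 1834-day cap) → +1335 days → 30 January 2013.
Opposition Stay Credit: +355 days → 20 January 2014.

2014-01-20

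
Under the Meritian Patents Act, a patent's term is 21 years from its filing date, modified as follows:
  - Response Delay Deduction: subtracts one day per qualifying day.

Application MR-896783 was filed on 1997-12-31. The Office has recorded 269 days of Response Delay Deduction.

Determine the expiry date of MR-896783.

Base term: filing date + 21 years → 31 December 2018.
Response Delay Deduction: −269 days → 6 April 2018.

April 6, 2018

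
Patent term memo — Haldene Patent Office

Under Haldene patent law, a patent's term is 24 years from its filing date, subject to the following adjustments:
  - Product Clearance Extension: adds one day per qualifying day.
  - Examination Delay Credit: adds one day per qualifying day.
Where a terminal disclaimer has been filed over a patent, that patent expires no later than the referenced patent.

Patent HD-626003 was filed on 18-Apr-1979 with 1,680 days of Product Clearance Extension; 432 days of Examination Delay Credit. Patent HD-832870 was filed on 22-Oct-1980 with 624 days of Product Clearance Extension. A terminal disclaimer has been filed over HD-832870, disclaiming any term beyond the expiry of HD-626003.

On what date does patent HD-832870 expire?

Natural term of HD-832870:
  Base: filing + 24 years → 22 October 2004.
  Product Clearance Extension: +624 days → 8 July 2006.
Expiry of referenced patent HD-626003:
  Base: filing + 24 years → 18 April 2003.
  Product Clearance Extension: +1680 days → 23 November 2007.
  Examination Delay Credit: +432 days → 28 January 2009.
Terminal disclaimer: HD-832870 expires on the earlier of 8 July 2006 and 28 January 2009.

July 8, 2006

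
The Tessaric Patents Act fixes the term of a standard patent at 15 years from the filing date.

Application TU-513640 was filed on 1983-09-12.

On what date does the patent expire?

1998-09-12

Filing date + 15 years → 12 September 1998.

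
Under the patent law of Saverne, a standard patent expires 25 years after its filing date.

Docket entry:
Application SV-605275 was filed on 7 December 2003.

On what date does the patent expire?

December 7, 2028

Filing date + 25 years → 7 December 2028.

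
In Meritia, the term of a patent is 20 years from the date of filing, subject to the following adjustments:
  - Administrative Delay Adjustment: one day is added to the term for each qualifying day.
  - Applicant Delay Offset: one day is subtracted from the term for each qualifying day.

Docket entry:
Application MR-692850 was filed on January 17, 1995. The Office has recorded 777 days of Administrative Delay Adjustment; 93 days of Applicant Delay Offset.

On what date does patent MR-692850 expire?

Base term: filing date + 20 years → 17 January 2015.
Administrative Delay Adjustment: +777 days → 4 March 2017.
Applicant Delay Offset: −93 days → 1 December 2016.

December 1, 2016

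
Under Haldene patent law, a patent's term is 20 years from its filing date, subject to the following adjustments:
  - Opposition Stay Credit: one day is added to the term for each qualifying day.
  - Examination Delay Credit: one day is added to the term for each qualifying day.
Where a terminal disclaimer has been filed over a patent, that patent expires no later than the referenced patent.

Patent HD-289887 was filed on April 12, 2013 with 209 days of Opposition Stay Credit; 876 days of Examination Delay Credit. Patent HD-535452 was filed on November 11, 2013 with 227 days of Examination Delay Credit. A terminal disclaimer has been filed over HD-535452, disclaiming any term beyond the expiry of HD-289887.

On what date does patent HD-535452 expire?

2034-06-26

Natural term of HD-535452:
  Base: filing + 20 years → 11 November 2033.
  Examination Delay Credit: +227 days → 26 June 2034.
Expiry of referenced patent HD-289887:
  Base: filing + 20 years → 12 April 2033.
  Opposition Stay Credit: +209 days → 7 November 2033.
  Examination Delay Credit: +876 days → 1 April 2036.
Terminal disclaimer: HD-535452 expires on the earlier of 26 June 2034 and 1 April 2036.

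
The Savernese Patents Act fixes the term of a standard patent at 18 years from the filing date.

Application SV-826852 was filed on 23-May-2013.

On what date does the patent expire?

2031-05-23

Filing date + 18 years → 23 May 2031.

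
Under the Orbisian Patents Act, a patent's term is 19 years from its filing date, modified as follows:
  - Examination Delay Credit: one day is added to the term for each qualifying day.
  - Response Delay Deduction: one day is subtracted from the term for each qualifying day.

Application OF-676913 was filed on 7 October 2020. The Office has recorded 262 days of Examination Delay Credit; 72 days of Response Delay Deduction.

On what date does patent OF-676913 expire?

Base term: filing date + 19 years → 7 October 2039.
Examination Delay Credit: +262 days → 25 June 2040.
Response Delay Deduction: −72 days → 14 April 2040.

April 14, 2040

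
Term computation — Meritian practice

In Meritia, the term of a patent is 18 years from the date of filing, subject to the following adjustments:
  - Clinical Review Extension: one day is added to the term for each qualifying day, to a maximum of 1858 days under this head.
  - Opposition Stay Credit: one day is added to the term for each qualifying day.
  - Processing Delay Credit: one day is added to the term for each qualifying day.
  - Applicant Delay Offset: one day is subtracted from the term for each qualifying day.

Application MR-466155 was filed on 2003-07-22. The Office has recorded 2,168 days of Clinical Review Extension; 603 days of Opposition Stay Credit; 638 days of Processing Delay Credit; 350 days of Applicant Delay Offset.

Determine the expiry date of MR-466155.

Base term: filing date + 18 years → 22 July 2021.
Clinical Review Extension: 2168 days claimed exceeds the 1858-day cap, so +1858 days → 23 August 2026.
Opposition Stay Credit: +603 days → 17 April 2028.
Processing Delay Credit: +638 days → 15 January 2030.
Applicant Delay Offset: −350 days → 30 January 2029.

January 30, 2029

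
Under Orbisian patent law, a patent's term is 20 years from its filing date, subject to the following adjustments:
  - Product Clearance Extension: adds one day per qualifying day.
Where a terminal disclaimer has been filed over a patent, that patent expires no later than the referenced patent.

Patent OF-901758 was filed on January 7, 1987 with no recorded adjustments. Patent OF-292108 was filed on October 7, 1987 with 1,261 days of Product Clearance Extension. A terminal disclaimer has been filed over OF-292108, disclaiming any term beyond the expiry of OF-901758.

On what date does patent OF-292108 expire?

January 7, 2007

Natural term of OF-292108:
  Base: filing + 20 years → 7 October 2007.
  Product Clearance Extension: +1261 days → 21 March 2011.
Expiry of referenced patent OF-901758:
  Base: filing + 20 years → 7 January 2007.
Terminal disclaimer: OF-292108 expires on the earlier of 21 March 2011 and 7 January 2007.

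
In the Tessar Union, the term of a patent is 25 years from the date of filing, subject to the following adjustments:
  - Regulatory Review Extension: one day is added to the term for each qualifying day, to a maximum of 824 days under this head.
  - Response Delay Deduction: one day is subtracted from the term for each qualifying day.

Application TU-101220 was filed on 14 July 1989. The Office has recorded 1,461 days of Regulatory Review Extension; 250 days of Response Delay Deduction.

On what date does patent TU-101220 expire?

2016-02-08

Base term: filing date + 25 years → 14 July 2014.
Regulatory Review Extension: 1461 days claimed exceeds the 824-day cap, so +824 days → 15 October 2016.
Response Delay Deduction: −250 days → 8 February 2016.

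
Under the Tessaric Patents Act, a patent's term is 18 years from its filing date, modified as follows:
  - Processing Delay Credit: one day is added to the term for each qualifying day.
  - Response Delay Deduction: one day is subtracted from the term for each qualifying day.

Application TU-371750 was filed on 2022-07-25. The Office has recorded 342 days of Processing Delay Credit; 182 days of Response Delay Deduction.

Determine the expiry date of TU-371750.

2041-01-01

Base term: filing date + 18 years → 25 July 2040.
Processing Delay Credit: +342 days → 2 July 2041.
Response Delay Deduction: −182 days → 1 January 2041.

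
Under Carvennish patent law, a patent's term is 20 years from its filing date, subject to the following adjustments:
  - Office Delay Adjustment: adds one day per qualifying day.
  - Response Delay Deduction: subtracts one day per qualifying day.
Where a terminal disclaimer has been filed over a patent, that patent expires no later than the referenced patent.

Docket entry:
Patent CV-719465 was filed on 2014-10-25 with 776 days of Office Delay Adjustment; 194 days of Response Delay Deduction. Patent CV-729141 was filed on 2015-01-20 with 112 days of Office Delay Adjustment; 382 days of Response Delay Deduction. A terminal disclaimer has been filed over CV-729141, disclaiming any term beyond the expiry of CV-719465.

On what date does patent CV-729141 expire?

Natural term of CV-729141:
  Base: filing + 20 years → 20 January 2035.
  Office Delay Adjustment: +112 days → 12 May 2035.
  Response Delay Deduction: −382 days → 25 April 2034.
Expiry of referenced patent CV-719465:
  Base: filing + 20 years → 25 October 2034.
  Office Delay Adjustment: +776 days → 9 December 2036.
  Response Delay Deduction: −194 days → 29 May 2036.
Terminal disclaimer: CV-729141 expires on the earlier of 25 April 2034 and 29 May 2036.

April 25, 2034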